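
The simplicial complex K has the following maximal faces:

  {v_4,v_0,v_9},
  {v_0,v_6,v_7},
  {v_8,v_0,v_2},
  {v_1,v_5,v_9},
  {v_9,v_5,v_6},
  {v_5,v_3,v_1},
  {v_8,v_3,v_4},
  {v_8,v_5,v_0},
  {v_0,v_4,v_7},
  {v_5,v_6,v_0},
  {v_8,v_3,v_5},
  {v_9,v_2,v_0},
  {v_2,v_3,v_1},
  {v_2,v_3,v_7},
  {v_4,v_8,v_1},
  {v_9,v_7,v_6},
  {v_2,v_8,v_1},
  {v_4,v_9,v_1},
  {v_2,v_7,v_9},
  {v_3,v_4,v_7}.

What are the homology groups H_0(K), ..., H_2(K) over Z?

Take the total order v_0 < v_1 < v_2 < v_3 < v_4 < v_5 < v_6 < v_7 < v_8 < v_9 on the vertex set. Then K (dimension 2) consists of the simplices:

  0-simplices (10): [v_0], [v_1], [v_2], [v_3], [v_4], [v_5], [v_6], [v_7], [v_8], [v_9]
  1-simplices (30): (30 of them)
  2-simplices (20): (20 of them)

so the chain groups are C_0 ≅ Z^10, C_1 ≅ Z^30, C_2 ≅ Z^20.

Boundary ∂_1: C_1 → C_0 maps an edge to its endpoints' difference, ∂[p,q] = q − p. For instance
  ∂[v_1,v_8] = [v_8] − [v_1].
As a 10×30 matrix over Z this has rank 9, with invariant factors (1,1,1,1,1,1,1,1,1).

The boundary map ∂_2: C_2 → C_1 maps a triangle to the signed sum of its edges. For instance
  ∂[v_1,v_4,v_9] = [v_4,v_9] − [v_1,v_9] + [v_1,v_4],
  ∂[v_3,v_4,v_8] = [v_4,v_8] − [v_3,v_8] + [v_3,v_4].
As a 30×20 matrix over Z this has rank 20, with invariant factors (1,1,1,1,1,1,1,1,1,1,1,1,1,1,1,1,1,1,1,2).

From H_k ≅ ker(∂_k) / im(∂_{k+1}) we obtain:

  H_0: rank C_0 − rank ∂_1 = 10 − 9 = 1, and the invariant factors of ∂_1 are all 1, so H_0 ≅ Z.
  H_1: rank ker ∂_1 − rank ∂_2 = (30 − 9) − 20 = 1, and ∂_2 has invariant factor 2 > 1, so H_1 ≅ Z ⊕ Z/2Z.
  H_2: rank ker ∂_2 − rank ∂_3 = (20 − 20) − 0 = 0, and there is no ∂_3, so H_2 ≅ 0.

As a check, the Euler characteristic is 10 − 30 + 20 = 0, which agrees with 1 − 1 + 0 = 0.
(K is a triangulation of the Klein bottle.)

H_0 = Z,  H_1 = Z ⊕ Z/2Z,  H_2 = 0.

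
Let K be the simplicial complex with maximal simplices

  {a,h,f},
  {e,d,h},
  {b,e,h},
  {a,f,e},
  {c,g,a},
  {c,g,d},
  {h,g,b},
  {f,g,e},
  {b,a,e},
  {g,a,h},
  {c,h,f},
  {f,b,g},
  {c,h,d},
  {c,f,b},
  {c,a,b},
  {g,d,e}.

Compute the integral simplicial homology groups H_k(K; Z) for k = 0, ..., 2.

H_0 ≅ Z,  H_1 ≅ Z^2,  H_2 ≅ Z.

Order the vertices as a < b < c < d < e < f < g < h. Listing each simplex with vertices in this order, K has dimension 2 with simplices:

  0-simplices (8): a, b, c, d, e, f, g, h
  1-simplices (24): ab, ac, ae, af, ag, ah, bc, be, bf, bg, bh, cd, cf, cg, ch, de, dg, dh, ef, eg, eh, fg, fh, gh
  2-simplices (16): abc, abe, acg, aef, afh, agh, bcf, beh, bfg, bgh, cdg, cdh, cfh, deg, deh, efg

giving chain groups C_0 ≅ Z^8, C_1 ≅ Z^24, C_2 ≅ Z^16.

∂_1: C_1 → C_0 maps an edge to its endpoints' difference, ∂[p,q] = q − p.
The 8×24 boundary matrix has rank 7 and Smith normal form diag(1,1,1,1,1,1,1).

The boundary map ∂_2: C_2 → C_1 acts by ∂[p,q,r] = [q,r] − [p,r] + [p,q]. For instance
  ∂cfh = fh − ch + cf,
  ∂abe = be − ae + ab.
The resulting 24×16 matrix has rank 15, and its Smith normal form has invariant factors (1,1,1,1,1,1,1,1,1,1,1,1,1,1,1).

From H_k ≅ ker(∂_k) / im(∂_{k+1}) we obtain:

  H_0: rank C_0 − rank ∂_1 = 8 − 7 = 1, and the invariant factors of ∂_1 are all 1, so H_0 = Z.
  H_1: rank ker ∂_1 − rank ∂_2 = (24 − 7) − 15 = 2, and the invariant factors of ∂_2 are all 1, so H_1 = Z^2.
  H_2: rank ker ∂_2 − rank ∂_3 = (16 − 15) − 0 = 1, and there is no ∂_3, so H_2 = Z.

As a check, the Euler characteristic is 8 − 24 + 16 = 0, which agrees with 1 − 2 + 1 = 0.
(K is a triangulation of the torus T^2.)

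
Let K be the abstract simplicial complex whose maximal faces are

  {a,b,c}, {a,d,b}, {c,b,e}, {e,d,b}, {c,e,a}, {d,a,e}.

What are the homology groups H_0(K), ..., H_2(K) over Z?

H_0 = Z,  H_1 = 0,  H_2 = Z.

K has 5 vertices, 9 edges, 6 triangles.
rank ∂_0 = 0, rank ∂_1 = 4 ⇒ b_0 = 5 − 0 − 4 = 1; all invariant factors of ∂_1 are 1 so no torsion. So H_0 ≅ Z.
rank ∂_1 = 4, rank ∂_2 = 5 ⇒ b_1 = 9 − 4 − 5 = 0; all invariant factors of ∂_2 are 1 so no torsion. So H_1 ≅ 0.
rank ∂_2 = 5, rank ∂_3 = 0 ⇒ b_2 = 6 − 5 − 0 = 1. So H_2 ≅ Z.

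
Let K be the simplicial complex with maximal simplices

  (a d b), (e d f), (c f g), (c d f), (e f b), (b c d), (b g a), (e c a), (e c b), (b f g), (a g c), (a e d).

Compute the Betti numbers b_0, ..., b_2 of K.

b_0 = 1, b_1 = 0, b_2 = 0.

Order the vertices as a < b < c < d < e < f < g. Listing each simplex with vertices in this order, K has dimension 2 with simplices:

  0-simplices (7): a, b, c, d, e, f, g
  1-simplices (18): ab, ac, ad, ae, ag, bc, bd, be, bf, bg, cd, ce, cf, cg, de, df, ef, fg
  2-simplices (12): abd, abg, ace, acg, ade, bcd, bce, bef, bfg, cdf, cfg, def

Hence C_0 ≅ Z^7, C_1 ≅ Z^18, C_2 ≅ Z^12.

∂_1: C_1 → C_0 sends each edge [p,q] (with p < q) to q − p. For instance
  ∂ab = b − a.
This gives a 7×18 integer matrix of rank 6; reducing to Smith normal form yields diagonal entries (1,1,1,1,1,1).

The boundary map ∂_2: C_2 → C_1 sends each 2-simplex [p,q,r] to [q,r] − [p,r] + [p,q]. For instance
  ∂def = ef − df + de,
  ∂bcd = cd − bd + bc.
The resulting 18×12 matrix has rank 12, and its Smith normal form has invariant factors (1,1,1,1,1,1,1,1,1,1,1,2).

Computing H_k = (kernel of ∂_k) / (image of ∂_{k+1}):

  H_0: rank C_0 − rank ∂_1 = 7 − 6 = 1, and the invariant factors of ∂_1 are all 1, so H_0 ≅ Z.
  H_1: rank ker ∂_1 − rank ∂_2 = (18 − 6) − 12 = 0, and ∂_2 has invariant factor 2 > 1, so H_1 ≅ Z/2Z.
  H_2: rank ker ∂_2 − rank ∂_3 = (12 − 12) − 0 = 0, and there is no ∂_3, so H_2 ≅ 0.

Hence the Betti numbers are b_0 = 1, b_1 = 0, b_2 = 0.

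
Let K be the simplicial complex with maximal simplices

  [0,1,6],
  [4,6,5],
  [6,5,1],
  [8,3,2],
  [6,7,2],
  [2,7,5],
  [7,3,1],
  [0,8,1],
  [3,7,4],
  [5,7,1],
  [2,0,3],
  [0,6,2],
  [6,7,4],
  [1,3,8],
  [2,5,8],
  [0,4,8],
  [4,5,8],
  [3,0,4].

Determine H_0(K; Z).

H_0 = Z.

K has 9 vertices, 27 edges, 18 triangles.
rank ∂_0 = 0, rank ∂_1 = 8 ⇒ b_0 = 9 − 0 − 8 = 1; all invariant factors of ∂_1 are 1 so no torsion. So H_0 = Z.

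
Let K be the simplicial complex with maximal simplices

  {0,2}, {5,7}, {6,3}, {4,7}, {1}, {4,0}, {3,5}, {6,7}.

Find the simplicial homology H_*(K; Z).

H_0 ≅ Z^2,  H_1 ≅ Z.

Take the total order 0 < 1 < 2 < 3 < 4 < 5 < 6 < 7 on the vertex set. Then K (dimension 1) consists of the simplices:

  0-simplices (8): [0], [1], [2], [3], [4], [5], [6], [7]
  1-simplices (7): [0,2], [0,4], [3,5], [3,6], [4,7], [5,7], [6,7]

Hence C_0 ≅ Z^8, C_1 ≅ Z^7.

The boundary map ∂_1: C_1 → C_0 is given by ∂[p,q] = [q] − [p]. For instance
  ∂[4,7] = [7] − [4].
This gives a 8×7 integer matrix of rank 6; reducing to Smith normal form yields diagonal entries (1,1,1,1,1,1).

Computing H_k = (kernel of ∂_k) / (image of ∂_{k+1}):

  H_0: rank C_0 − rank ∂_1 = 8 − 6 = 2, and the invariant factors of ∂_1 are all 1, so H_0 ≅ Z^2.
  H_1: rank ker ∂_1 − rank ∂_2 = (7 − 6) − 0 = 1, and there is no ∂_2, so H_1 ≅ Z.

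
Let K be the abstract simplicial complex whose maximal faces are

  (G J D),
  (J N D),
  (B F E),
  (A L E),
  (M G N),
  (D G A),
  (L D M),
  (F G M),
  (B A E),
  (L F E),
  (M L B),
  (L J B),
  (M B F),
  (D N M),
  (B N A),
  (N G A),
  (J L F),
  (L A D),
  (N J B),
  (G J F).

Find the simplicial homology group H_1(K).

H_1 ≅ Z ⊕ Z_2.

Take the total order A < B < D < E < F < G < J < L < M < N on the vertex set. Then K (dimension 2) consists of the simplices:

  0-simplices (10): A, B, D, E, F, G, J, L, M, N
  1-simplices (30): AB, AD, AE, AG, AL, AN, BE, BF, BJ, BL, BM, BN, DG, DJ, DL, DM, DN, EF, EL, FG, FJ, FL, FM, GJ, GM, GN, JL, JN, LM, MN
  2-simplices (20): ABE, ABN, ADG, ADL, AEL, AGN, BEF, BFM, BJL, BJN, BLM, DGJ, DJN, DLM, DMN, EFL, FGJ, FGM, FJL, GMN

Hence C_0 ≅ Z^10, C_1 ≅ Z^30, C_2 ≅ Z^20.

The boundary map ∂_1: C_1 → C_0 is given by ∂[p,q] = [q] − [p]. For instance
  ∂FM = M − F.
This gives a 10×30 integer matrix of rank 9; reducing to Smith normal form yields diagonal entries (1,1,1,1,1,1,1,1,1).

The boundary map ∂_2: C_2 → C_1 acts by ∂[p,q,r] = [q,r] − [p,r] + [p,q]. For instance
  ∂EFL = FL − EL + EF,
  ∂FGM = GM − FM + FG.
This gives a 30×20 integer matrix of rank 20; reducing to Smith normal form yields diagonal entries (1,1,1,1,1,1,1,1,1,1,1,1,1,1,1,1,1,1,1,2).

Now H_k = ker ∂_k / im ∂_{k+1}, so:

  H_1: rank ker ∂_1 − rank ∂_2 = (30 − 9) − 20 = 1, and ∂_2 has invariant factor 2 > 1, so H_1 ≅ Z ⊕ Z_2.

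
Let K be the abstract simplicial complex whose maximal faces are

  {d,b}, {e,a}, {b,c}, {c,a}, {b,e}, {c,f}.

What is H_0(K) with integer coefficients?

H_0 = Z.

Take the total order a < b < c < d < e < f on the vertex set. Then K (dimension 1) consists of the simplices:

  0-simplices (6): a, b, c, d, e, f
  1-simplices (6): ac, ae, bc, bd, be, cf

so the chain groups are C_0 ≅ Z^6, C_1 ≅ Z^6.

The boundary map ∂_1: C_1 → C_0 sends each edge [p,q] (with p < q) to q − p. For instance
  ∂ae = e − a.
The 6×6 boundary matrix has rank 5 and Smith normal form diag(1,1,1,1,1).

From H_k ≅ ker(∂_k) / im(∂_{k+1}) we obtain:

  H_0: rank C_0 − rank ∂_1 = 6 − 5 = 1, and the invariant factors of ∂_1 are all 1, so H_0 = Z.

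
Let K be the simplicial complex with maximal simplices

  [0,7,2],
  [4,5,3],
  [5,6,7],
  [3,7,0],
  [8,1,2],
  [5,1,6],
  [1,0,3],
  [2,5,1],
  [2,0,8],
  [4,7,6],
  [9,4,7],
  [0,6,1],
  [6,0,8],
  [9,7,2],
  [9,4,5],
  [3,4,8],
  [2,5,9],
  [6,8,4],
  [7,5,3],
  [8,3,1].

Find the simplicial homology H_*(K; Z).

H_0 = Z,  H_1 = Z ⊕ Z/2Z,  H_2 = 0.

Fix the vertex order 0 < 1 < 2 < 3 < 4 < 5 < 6 < 7 < 8 < 9 and write every simplex with vertices in increasing order. Then dim K = 2 and the simplices of K are:

  0-simplices (10): [0], [1], [2], [3], [4], [5], [6], [7], [8], [9]
  1-simplices (30): (30 of them)
  2-simplices (20): (20 of them)

so the chain groups are C_0 ≅ Z^10, C_1 ≅ Z^30, C_2 ≅ Z^20.

The boundary map ∂_1: C_1 → C_0 maps an edge to its endpoints' difference, ∂[p,q] = q − p.
The 10×30 boundary matrix has rank 9 and Smith normal form diag(1,1,1,1,1,1,1,1,1).

∂_2: C_2 → C_1 acts by ∂[p,q,r] = [q,r] − [p,r] + [p,q]. For instance
  ∂[3,4,5] = [4,5] − [3,5] + [3,4],
  ∂[0,1,3] = [1,3] − [0,3] + [0,1].
The resulting 30×20 matrix has rank 20, and its Smith normal form has invariant factors (1,1,1,1,1,1,1,1,1,1,1,1,1,1,1,1,1,1,1,2).

Computing H_k = (kernel of ∂_k) / (image of ∂_{k+1}):

  H_0: rank C_0 − rank ∂_1 = 10 − 9 = 1, and the invariant factors of ∂_1 are all 1, so H_0 ≅ Z.
  H_1: rank ker ∂_1 − rank ∂_2 = (30 − 9) − 20 = 1, and ∂_2 has invariant factor 2 > 1, so H_1 ≅ Z ⊕ Z/2Z.
  H_2: rank ker ∂_2 − rank ∂_3 = (20 − 20) − 0 = 0, and there is no ∂_3, so H_2 ≅ 0.

(K is a triangulation of the Klein bottle.)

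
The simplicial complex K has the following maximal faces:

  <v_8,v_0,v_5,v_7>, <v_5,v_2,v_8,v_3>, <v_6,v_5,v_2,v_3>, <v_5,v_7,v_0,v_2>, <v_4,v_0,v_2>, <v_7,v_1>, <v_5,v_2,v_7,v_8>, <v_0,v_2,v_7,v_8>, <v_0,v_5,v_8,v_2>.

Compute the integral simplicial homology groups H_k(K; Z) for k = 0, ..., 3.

H_0 = Z,  H_1 = 0,  H_2 = 0,  H_3 = Z.

We work with the vertex ordering v_0 < v_1 < v_2 < v_3 < v_4 < v_5 < v_6 < v_7 < v_8. The simplices of K, each written with vertices in increasing order, are:

  0-simplices (9): [v_0], [v_1], [v_2], [v_3], [v_4], [v_5], [v_6], [v_7], [v_8]
  1-simplices (19): (19 of them)
  2-simplices (17): (17 of them)
  3-simplices (7): [v_0,v_2,v_5,v_7], [v_0,v_2,v_5,v_8], [v_0,v_2,v_7,v_8], [v_0,v_5,v_7,v_8], [v_2,v_3,v_5,v_6], [v_2,v_3,v_5,v_8], [v_2,v_5,v_7,v_8]

giving chain groups C_0 ≅ Z^9, C_1 ≅ Z^19, C_2 ≅ Z^17, C_3 ≅ Z^7.

Boundary ∂_1: C_1 → C_0 sends each edge [p,q] (with p < q) to q − p. For instance
  ∂[v_0,v_7] = [v_7] − [v_0].
The 9×19 boundary matrix has rank 8 and Smith normal form diag(1,1,1,1,1,1,1,1).

The boundary map ∂_2: C_2 → C_1 sends each 2-simplex [p,q,r] to [q,r] − [p,r] + [p,q]. For instance
  ∂[v_2,v_5,v_8] = [v_5,v_8] − [v_2,v_8] + [v_2,v_5],
  ∂[v_2,v_3,v_5] = [v_3,v_5] − [v_2,v_5] + [v_2,v_3].
This gives a 19×17 integer matrix of rank 11; reducing to Smith normal form yields diagonal entries (1,1,1,1,1,1,1,1,1,1,1).

Boundary ∂_3: C_3 → C_2 sends each 3-simplex σ to the alternating sum Σ_i (−1)^i (σ with its i-th vertex removed). For instance
  ∂[v_0,v_5,v_7,v_8] = [v_5,v_7,v_8] − [v_0,v_7,v_8] + [v_0,v_5,v_8] − [v_0,v_5,v_7],
  ∂[v_2,v_5,v_7,v_8] = [v_5,v_7,v_8] − [v_2,v_7,v_8] + [v_2,v_5,v_8] − [v_2,v_5,v_7].
The resulting 17×7 matrix has rank 6, and its Smith normal form has invariant factors (1,1,1,1,1,1).

Now H_k = ker ∂_k / im ∂_{k+1}, so:

  H_0: rank C_0 − rank ∂_1 = 9 − 8 = 1, and the invariant factors of ∂_1 are all 1, so H_0 = Z.
  H_1: rank ker ∂_1 − rank ∂_2 = (19 − 8) − 11 = 0, and the invariant factors of ∂_2 are all 1, so H_1 = 0.
  H_2: rank ker ∂_2 − rank ∂_3 = (17 − 11) − 6 = 0, and the invariant factors of ∂_3 are all 1, so H_2 = 0.
  H_3: rank ker ∂_3 − rank ∂_4 = (7 − 6) − 0 = 1, and there is no ∂_4, so H_3 = Z.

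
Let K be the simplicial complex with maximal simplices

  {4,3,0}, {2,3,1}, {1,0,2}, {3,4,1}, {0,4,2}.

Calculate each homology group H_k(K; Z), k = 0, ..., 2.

H_0 = Z,  H_1 = Z,  H_2 = 0.

Take the total order 0 < 1 < 2 < 3 < 4 on the vertex set. Then K (dimension 2) consists of the simplices:

  0-simplices (5): [0], [1], [2], [3], [4]
  1-simplices (10): [0,1], [0,2], [0,3], [0,4], [1,2], [1,3], [1,4], [2,3], [2,4], [3,4]
  2-simplices (5): [0,1,2], [0,2,4], [0,3,4], [1,2,3], [1,3,4]

Hence C_0 ≅ Z^5, C_1 ≅ Z^10, C_2 ≅ Z^5.

Boundary ∂_1: C_1 → C_0 maps an edge to its endpoints' difference, ∂[p,q] = q − p. For instance
  ∂[0,2] = [2] − [0].
The 5×10 boundary matrix has rank 4 and Smith normal form diag(1,1,1,1).

∂_2: C_2 → C_1 sends each 2-simplex [p,q,r] to [q,r] − [p,r] + [p,q]. For instance
  ∂[0,2,4] = [2,4] − [0,4] + [0,2],
  ∂[1,3,4] = [3,4] − [1,4] + [1,3].
As a 10×5 matrix over Z this has rank 5, with invariant factors (1,1,1,1,1).

Now H_k = ker ∂_k / im ∂_{k+1}, so:

  H_0: rank C_0 − rank ∂_1 = 5 − 4 = 1, and the invariant factors of ∂_1 are all 1, so H_0 = Z.
  H_1: rank ker ∂_1 − rank ∂_2 = (10 − 4) − 5 = 1, and the invariant factors of ∂_2 are all 1, so H_1 = Z.
  H_2: rank ker ∂_2 − rank ∂_3 = (5 − 5) − 0 = 0, and there is no ∂_3, so H_2 = 0.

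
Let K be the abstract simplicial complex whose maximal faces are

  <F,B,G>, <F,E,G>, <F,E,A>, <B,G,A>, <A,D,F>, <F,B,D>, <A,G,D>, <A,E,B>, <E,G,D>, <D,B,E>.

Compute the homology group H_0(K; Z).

H_0 = Z.

We work with the vertex ordering A < B < D < E < F < G. The simplices of K, each written with vertices in increasing order, are:

  0-simplices (6): A, B, D, E, F, G
  1-simplices (15): AB, AD, AE, AF, AG, BD, BE, BF, BG, DE, DF, DG, EF, EG, FG
  2-simplices (10): ABE, ABG, ADF, ADG, AEF, BDE, BDF, BFG, DEG, EFG

Hence C_0 ≅ Z^6, C_1 ≅ Z^15, C_2 ≅ Z^10.

∂_1: C_1 → C_0 is given by ∂[p,q] = [q] − [p].
As a 6×15 matrix over Z this has rank 5, with invariant factors (1,1,1,1,1).

The boundary map ∂_2: C_2 → C_1 sends each 2-simplex [p,q,r] to [q,r] − [p,r] + [p,q]. For instance
  ∂BDF = DF − BF + BD,
  ∂BFG = FG − BG + BF.
The resulting 15×10 matrix has rank 10, and its Smith normal form has invariant factors (1,1,1,1,1,1,1,1,1,2).

Now H_k = ker ∂_k / im ∂_{k+1}, so:

  H_0: rank C_0 − rank ∂_1 = 6 − 5 = 1, and the invariant factors of ∂_1 are all 1, so H_0 = Z.

(K is a triangulation of the real projective plane RP^2.)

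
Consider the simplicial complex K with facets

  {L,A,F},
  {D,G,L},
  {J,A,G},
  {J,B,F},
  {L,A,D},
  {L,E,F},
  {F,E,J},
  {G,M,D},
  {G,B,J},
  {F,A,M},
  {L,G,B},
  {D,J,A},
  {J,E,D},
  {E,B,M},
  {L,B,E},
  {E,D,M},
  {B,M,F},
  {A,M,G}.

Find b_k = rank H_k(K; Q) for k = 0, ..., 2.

We work with the vertex ordering A < B < D < E < F < G < J < L < M. The simplices of K, each written with vertices in increasing order, are:

  0-simplices (9): A, B, D, E, F, G, J, L, M
  1-simplices (27): AD, AF, AG, AJ, AL, AM, BE, BF, BG, BJ, BL, BM, DE, DG, DJ, DL, DM, EF, EJ, EL, EM, FJ, FL, FM, GJ, GL, GM
  2-simplices (18): ADJ, ADL, AFL, AFM, AGJ, AGM, BEL, BEM, BFJ, BFM, BGJ, BGL, DEJ, DEM, DGL, DGM, EFJ, EFL

Hence C_0 ≅ Z^9, C_1 ≅ Z^27, C_2 ≅ Z^18.

∂_1: C_1 → C_0 maps an edge to its endpoints' difference, ∂[p,q] = q − p. For instance
  ∂BF = F − B.
The 9×27 boundary matrix has rank 8 and Smith normal form diag(1,1,1,1,1,1,1,1).

∂_2: C_2 → C_1 acts by ∂[p,q,r] = [q,r] − [p,r] + [p,q]. For instance
  ∂BEM = EM − BM + BE,
  ∂EFL = FL − EL + EF.
The resulting 27×18 matrix has rank 18, and its Smith normal form has invariant factors (1,1,1,1,1,1,1,1,1,1,1,1,1,1,1,1,1,2).

Computing H_k = (kernel of ∂_k) / (image of ∂_{k+1}):

  H_0: rank C_0 − rank ∂_1 = 9 − 8 = 1, and the invariant factors of ∂_1 are all 1, so H_0 ≅ Z.
  H_1: rank ker ∂_1 − rank ∂_2 = (27 − 8) − 18 = 1, and ∂_2 has invariant factor 2 > 1, so H_1 ≅ Z × Z/2.
  H_2: rank ker ∂_2 − rank ∂_3 = (18 − 18) − 0 = 0, and there is no ∂_3, so H_2 ≅ 0.

As a check, the Euler characteristic is 9 − 27 + 18 = 0, which agrees with 1 − 1 + 0 = 0.

Hence the Betti numbers are b_0 = 1, b_1 = 1, b_2 = 0.

b_0 = 1, b_1 = 1, b_2 = 0.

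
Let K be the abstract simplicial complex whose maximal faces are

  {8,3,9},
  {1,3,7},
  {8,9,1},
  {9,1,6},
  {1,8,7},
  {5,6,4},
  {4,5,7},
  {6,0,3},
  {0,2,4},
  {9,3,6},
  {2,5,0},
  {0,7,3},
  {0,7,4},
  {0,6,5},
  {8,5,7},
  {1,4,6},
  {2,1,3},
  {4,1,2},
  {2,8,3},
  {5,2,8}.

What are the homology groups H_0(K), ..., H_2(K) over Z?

H_0 = Z,  H_1 = Z ⊕ Z_2,  H_2 = 0.

Take the total order 0 < 1 < 2 < 3 < 4 < 5 < 6 < 7 < 8 < 9 on the vertex set. Then K (dimension 2) consists of the simplices:

  0-simplices (10): [0], [1], [2], [3], [4], [5], [6], [7], [8], [9]
  1-simplices (30): (30 of them)
  2-simplices (20): (20 of them)

Hence C_0 ≅ Z^10, C_1 ≅ Z^30, C_2 ≅ Z^20.

∂_1: C_1 → C_0 maps an edge to its endpoints' difference, ∂[p,q] = q − p.
This gives a 10×30 integer matrix of rank 9; reducing to Smith normal form yields diagonal entries (1,1,1,1,1,1,1,1,1).

The boundary map ∂_2: C_2 → C_1 maps a triangle to the signed sum of its edges. For instance
  ∂[5,7,8] = [7,8] − [5,8] + [5,7],
  ∂[1,8,9] = [8,9] − [1,9] + [1,8].
The resulting 30×20 matrix has rank 20, and its Smith normal form has invariant factors (1,1,1,1,1,1,1,1,1,1,1,1,1,1,1,1,1,1,1,2).

Now H_k = ker ∂_k / im ∂_{k+1}, so:

  H_0: rank C_0 − rank ∂_1 = 10 − 9 = 1, and the invariant factors of ∂_1 are all 1, so H_0 ≅ Z.
  H_1: rank ker ∂_1 − rank ∂_2 = (30 − 9) − 20 = 1, and ∂_2 has invariant factor 2 > 1, so H_1 ≅ Z ⊕ Z_2.
  H_2: rank ker ∂_2 − rank ∂_3 = (20 − 20) − 0 = 0, and there is no ∂_3, so H_2 ≅ 0.

(K is a triangulation of the Klein bottle.)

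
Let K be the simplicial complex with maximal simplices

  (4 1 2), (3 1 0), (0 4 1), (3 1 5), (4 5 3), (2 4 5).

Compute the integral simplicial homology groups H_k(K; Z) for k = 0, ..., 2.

Take the total order 0 < 1 < 2 < 3 < 4 < 5 on the vertex set. Then K (dimension 2) consists of the simplices:

  0-simplices (6): [0], [1], [2], [3], [4], [5]
  1-simplices (12): [0,1], [0,3], [0,4], [1,2], [1,3], [1,4], [1,5], [2,4], [2,5], [3,4], [3,5], [4,5]
  2-simplices (6): [0,1,3], [0,1,4], [1,2,4], [1,3,5], [2,4,5], [3,4,5]

so the chain groups are C_0 ≅ Z^6, C_1 ≅ Z^12, C_2 ≅ Z^6.

∂_1: C_1 → C_0 is given by ∂[p,q] = [q] − [p].
As a 6×12 matrix over Z this has rank 5, with invariant factors (1,1,1,1,1).

Boundary ∂_2: C_2 → C_1 sends each 2-simplex [p,q,r] to [q,r] − [p,r] + [p,q]. For instance
  ∂[0,1,3] = [1,3] − [0,3] + [0,1],
  ∂[2,4,5] = [4,5] − [2,5] + [2,4].
This gives a 12×6 integer matrix of rank 6; reducing to Smith normal form yields diagonal entries (1,1,1,1,1,1).

Now H_k = ker ∂_k / im ∂_{k+1}, so:

  H_0: rank C_0 − rank ∂_1 = 6 − 5 = 1, and the invariant factors of ∂_1 are all 1, so H_0 = Z.
  H_1: rank ker ∂_1 − rank ∂_2 = (12 − 5) − 6 = 1, and the invariant factors of ∂_2 are all 1, so H_1 = Z.
  H_2: rank ker ∂_2 − rank ∂_3 = (6 − 6) − 0 = 0, and there is no ∂_3, so H_2 = 0.

H_0 ≅ Z,  H_1 ≅ Z,  H_2 = 0.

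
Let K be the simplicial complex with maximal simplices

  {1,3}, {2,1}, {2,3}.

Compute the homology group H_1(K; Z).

Take the total order 1 < 2 < 3 on the vertex set. Then K (dimension 1) consists of the simplices:

  0-simplices (3): [1], [2], [3]
  1-simplices (3): [1,2], [1,3], [2,3]

giving chain groups C_0 ≅ Z^3, C_1 ≅ Z^3.

∂_1: C_1 → C_0 maps an edge to its endpoints' difference, ∂[p,q] = q − p.
The 3×3 boundary matrix has rank 2 and Smith normal form diag(1,1).

Now H_k = ker ∂_k / im ∂_{k+1}, so:

  H_1: rank ker ∂_1 − rank ∂_2 = (3 − 2) − 0 = 1, and there is no ∂_2, so H_1 ≅ Z.

H_1 ≅ Z.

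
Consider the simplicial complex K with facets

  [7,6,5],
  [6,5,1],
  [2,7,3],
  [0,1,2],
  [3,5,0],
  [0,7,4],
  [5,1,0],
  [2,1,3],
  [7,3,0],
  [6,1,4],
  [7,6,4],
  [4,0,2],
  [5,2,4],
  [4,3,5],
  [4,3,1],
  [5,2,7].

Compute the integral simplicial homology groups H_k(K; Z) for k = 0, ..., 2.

H_0 ≅ Z,  H_1 ≅ Z^2,  H_2 ≅ Z.

Take the total order 0 < 1 < 2 < 3 < 4 < 5 < 6 < 7 on the vertex set. Then K (dimension 2) consists of the simplices:

  0-simplices (8): [0], [1], [2], [3], [4], [5], [6], [7]
  1-simplices (24): (24 of them)
  2-simplices (16): [0,1,2], [0,1,5], [0,2,4], [0,3,5], [0,3,7], [0,4,7], [1,2,3], [1,3,4], [1,4,6], [1,5,6], [2,3,7], [2,4,5], [2,5,7], [3,4,5], [4,6,7], [5,6,7]

so the chain groups are C_0 ≅ Z^8, C_1 ≅ Z^24, C_2 ≅ Z^16.

Boundary ∂_1: C_1 → C_0 maps an edge to its endpoints' difference, ∂[p,q] = q − p.
The resulting 8×24 matrix has rank 7, and its Smith normal form has invariant factors (1,1,1,1,1,1,1).

∂_2: C_2 → C_1 maps a triangle to the signed sum of its edges. For instance
  ∂[0,3,7] = [3,7] − [0,7] + [0,3],
  ∂[3,4,5] = [4,5] − [3,5] + [3,4].
The 24×16 boundary matrix has rank 15 and Smith normal form diag(1,1,1,1,1,1,1,1,1,1,1,1,1,1,1).

From H_k ≅ ker(∂_k) / im(∂_{k+1}) we obtain:

  H_0: rank C_0 − rank ∂_1 = 8 − 7 = 1, and the invariant factors of ∂_1 are all 1, so H_0 ≅ Z.
  H_1: rank ker ∂_1 − rank ∂_2 = (24 − 7) − 15 = 2, and the invariant factors of ∂_2 are all 1, so H_1 ≅ Z^2.
  H_2: rank ker ∂_2 − rank ∂_3 = (16 − 15) − 0 = 1, and there is no ∂_3, so H_2 ≅ Z.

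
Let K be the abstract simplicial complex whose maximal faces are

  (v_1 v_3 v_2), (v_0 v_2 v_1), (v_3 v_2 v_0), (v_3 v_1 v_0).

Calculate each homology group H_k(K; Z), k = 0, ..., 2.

H_0 ≅ Z,  H_1 = 0,  H_2 ≅ Z.

K has 4 vertices, 6 edges, 4 triangles.
rank ∂_0 = 0, rank ∂_1 = 3 ⇒ b_0 = 4 − 0 − 3 = 1; all invariant factors of ∂_1 are 1 so no torsion. So H_0 ≅ Z.
rank ∂_1 = 3, rank ∂_2 = 3 ⇒ b_1 = 6 − 3 − 3 = 0; all invariant factors of ∂_2 are 1 so no torsion. So H_1 ≅ 0.
rank ∂_2 = 3, rank ∂_3 = 0 ⇒ b_2 = 4 − 3 − 0 = 1. So H_2 ≅ Z.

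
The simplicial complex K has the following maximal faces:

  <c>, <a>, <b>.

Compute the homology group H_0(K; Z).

H_0 ≅ Z^3.

Fix the vertex order a < b < c and write every simplex with vertices in increasing order. Then dim K = 0 and the simplices of K are:

  0-simplices (3): a, b, c

Hence C_0 ≅ Z^3.

Computing H_k = (kernel of ∂_k) / (image of ∂_{k+1}):

  H_0: rank C_0 − rank ∂_1 = 3 − 0 = 3, and there is no ∂_1, so H_0 ≅ Z^3.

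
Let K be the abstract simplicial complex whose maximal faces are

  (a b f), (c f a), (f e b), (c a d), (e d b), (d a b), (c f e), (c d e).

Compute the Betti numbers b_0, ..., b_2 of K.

K has 6 vertices, 12 edges, 8 triangles.
rank ∂_0 = 0, rank ∂_1 = 5 ⇒ b_0 = 6 − 0 − 5 = 1; all invariant factors of ∂_1 are 1 so no torsion. So H_0 ≅ Z.
rank ∂_1 = 5, rank ∂_2 = 7 ⇒ b_1 = 12 − 5 − 7 = 0; all invariant factors of ∂_2 are 1 so no torsion. So H_1 ≅ 0.
rank ∂_2 = 7, rank ∂_3 = 0 ⇒ b_2 = 8 − 7 − 0 = 1. So H_2 ≅ Z.

b_0 = 1, b_1 = 0, b_2 = 1.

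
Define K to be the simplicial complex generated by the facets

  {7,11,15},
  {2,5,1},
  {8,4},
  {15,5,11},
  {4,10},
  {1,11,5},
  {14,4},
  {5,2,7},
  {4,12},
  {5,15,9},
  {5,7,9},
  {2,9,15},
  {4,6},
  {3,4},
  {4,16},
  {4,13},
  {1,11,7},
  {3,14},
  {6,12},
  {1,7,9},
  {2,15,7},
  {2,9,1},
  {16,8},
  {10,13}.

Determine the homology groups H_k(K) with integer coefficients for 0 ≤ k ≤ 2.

H_0 ≅ Z^2,  H_1 ≅ Z^4 ⊕ Z/2,  H_2 = 0.

Order the vertices as 1 < 2 < 3 < 4 < 5 < 6 < 7 < 8 < 9 < 10 < 11 < 12 < 13 < 14 < 15 < 16. Listing each simplex with vertices in this order, K has dimension 2 with simplices:

  0-simplices (16): [1], [2], [3], [4], [5], [6], [7], [8], [9], [10], [11], [12], [13], [14], [15], [16]
  1-simplices (30): (30 of them)
  2-simplices (12): [1,2,5], [1,2,9], [1,5,11], [1,7,9], [1,7,11], [2,5,7], [2,7,15], [2,9,15], [5,7,9], [5,9,15], [5,11,15], [7,11,15]

giving chain groups C_0 ≅ Z^16, C_1 ≅ Z^30, C_2 ≅ Z^12.

Boundary ∂_1: C_1 → C_0 maps an edge to its endpoints' difference, ∂[p,q] = q − p. For instance
  ∂[2,9] = [9] − [2].
The resulting 16×30 matrix has rank 14, and its Smith normal form has invariant factors (1,1,1,1,1,1,1,1,1,1,1,1,1,1).

∂_2: C_2 → C_1 acts by ∂[p,q,r] = [q,r] − [p,r] + [p,q]. For instance
  ∂[1,2,9] = [2,9] − [1,9] + [1,2],
  ∂[1,7,9] = [7,9] − [1,9] + [1,7].
This gives a 30×12 integer matrix of rank 12; reducing to Smith normal form yields diagonal entries (1,1,1,1,1,1,1,1,1,1,1,2).

From H_k ≅ ker(∂_k) / im(∂_{k+1}) we obtain:

  H_0: rank C_0 − rank ∂_1 = 16 − 14 = 2, and the invariant factors of ∂_1 are all 1, so H_0 = Z^2.
  H_1: rank ker ∂_1 − rank ∂_2 = (30 − 14) − 12 = 4, and ∂_2 has invariant factor 2 > 1, so H_1 = Z^4 ⊕ Z/2.
  H_2: rank ker ∂_2 − rank ∂_3 = (12 − 12) − 0 = 0, and there is no ∂_3, so H_2 = 0.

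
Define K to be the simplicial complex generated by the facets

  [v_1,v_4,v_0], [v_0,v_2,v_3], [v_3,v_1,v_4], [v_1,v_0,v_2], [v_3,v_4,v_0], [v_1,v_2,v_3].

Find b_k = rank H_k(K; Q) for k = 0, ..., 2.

Fix the vertex order v_0 < v_1 < v_2 < v_3 < v_4 and write every simplex with vertices in increasing order. Then dim K = 2 and the simplices of K are:

  0-simplices (5): [v_0], [v_1], [v_2], [v_3], [v_4]
  1-simplices (9): [v_0,v_1], [v_0,v_2], [v_0,v_3], [v_0,v_4], [v_1,v_2], [v_1,v_3], [v_1,v_4], [v_2,v_3], [v_3,v_4]
  2-simplices (6): [v_0,v_1,v_2], [v_0,v_1,v_4], [v_0,v_2,v_3], [v_0,v_3,v_4], [v_1,v_2,v_3], [v_1,v_3,v_4]

Hence C_0 ≅ Z^5, C_1 ≅ Z^9, C_2 ≅ Z^6.

∂_1: C_1 → C_0 sends each edge [p,q] (with p < q) to q − p.
As a 5×9 matrix over Z this has rank 4, with invariant factors (1,1,1,1).

The boundary map ∂_2: C_2 → C_1 acts by ∂[p,q,r] = [q,r] − [p,r] + [p,q]. For instance
  ∂[v_0,v_2,v_3] = [v_2,v_3] − [v_0,v_3] + [v_0,v_2],
  ∂[v_0,v_1,v_4] = [v_1,v_4] − [v_0,v_4] + [v_0,v_1].
This gives a 9×6 integer matrix of rank 5; reducing to Smith normal form yields diagonal entries (1,1,1,1,1).

From H_k ≅ ker(∂_k) / im(∂_{k+1}) we obtain:

  H_0: rank C_0 − rank ∂_1 = 5 − 4 = 1, and the invariant factors of ∂_1 are all 1, so H_0 = Z.
  H_1: rank ker ∂_1 − rank ∂_2 = (9 − 4) − 5 = 0, and the invariant factors of ∂_2 are all 1, so H_1 = 0.
  H_2: rank ker ∂_2 − rank ∂_3 = (6 − 5) − 0 = 1, and there is no ∂_3, so H_2 = Z.

As a check, the Euler characteristic is 5 − 9 + 6 = 2, which agrees with 1 − 0 + 1 = 2.
(K is a triangulation of the 2-sphere S^2.)

Hence the Betti numbers are b_0 = 1, b_1 = 0, b_2 = 1.

b_0 = 1, b_1 = 0, b_2 = 1.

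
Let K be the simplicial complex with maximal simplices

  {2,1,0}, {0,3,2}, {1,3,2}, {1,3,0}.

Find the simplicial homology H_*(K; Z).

Order the vertices as 0 < 1 < 2 < 3. Listing each simplex with vertices in this order, K has dimension 2 with simplices:

  0-simplices (4): [0], [1], [2], [3]
  1-simplices (6): [0,1], [0,2], [0,3], [1,2], [1,3], [2,3]
  2-simplices (4): [0,1,2], [0,1,3], [0,2,3], [1,2,3]

giving chain groups C_0 ≅ Z^4, C_1 ≅ Z^6, C_2 ≅ Z^4.

The boundary map ∂_1: C_1 → C_0 maps an edge to its endpoints' difference, ∂[p,q] = q − p. For instance
  ∂[1,3] = [3] − [1].
This gives a 4×6 integer matrix of rank 3; reducing to Smith normal form yields diagonal entries (1,1,1).

Boundary ∂_2: C_2 → C_1 acts by ∂[p,q,r] = [q,r] − [p,r] + [p,q]. For instance
  ∂[1,2,3] = [2,3] − [1,3] + [1,2],
  ∂[0,1,3] = [1,3] − [0,3] + [0,1].
This gives a 6×4 integer matrix of rank 3; reducing to Smith normal form yields diagonal entries (1,1,1).

Now H_k = ker ∂_k / im ∂_{k+1}, so:

  H_0: rank C_0 − rank ∂_1 = 4 − 3 = 1, and the invariant factors of ∂_1 are all 1, so H_0 = Z.
  H_1: rank ker ∂_1 − rank ∂_2 = (6 − 3) − 3 = 0, and the invariant factors of ∂_2 are all 1, so H_1 = 0.
  H_2: rank ker ∂_2 − rank ∂_3 = (4 − 3) − 0 = 1, and there is no ∂_3, so H_2 = Z.

H_0 = Z,  H_1 = 0,  H_2 = Z.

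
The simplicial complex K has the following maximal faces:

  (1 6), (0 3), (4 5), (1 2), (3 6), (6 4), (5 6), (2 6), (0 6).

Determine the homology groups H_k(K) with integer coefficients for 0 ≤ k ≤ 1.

Order the vertices as 0 < 1 < 2 < 3 < 4 < 5 < 6. Listing each simplex with vertices in this order, K has dimension 1 with simplices:

  0-simplices (7): [0], [1], [2], [3], [4], [5], [6]
  1-simplices (9): [0,3], [0,6], [1,2], [1,6], [2,6], [3,6], [4,5], [4,6], [5,6]

so the chain groups are C_0 ≅ Z^7, C_1 ≅ Z^9.

Boundary ∂_1: C_1 → C_0 maps an edge to its endpoints' difference, ∂[p,q] = q − p. For instance
  ∂[0,6] = [6] − [0].
As a 7×9 matrix over Z this has rank 6, with invariant factors (1,1,1,1,1,1).

Now H_k = ker ∂_k / im ∂_{k+1}, so:

  H_0: rank C_0 − rank ∂_1 = 7 − 6 = 1, and the invariant factors of ∂_1 are all 1, so H_0 = Z.
  H_1: rank ker ∂_1 − rank ∂_2 = (9 − 6) − 0 = 3, and there is no ∂_2, so H_1 = Z^3.

H_0 ≅ Z,  H_1 ≅ Z^3.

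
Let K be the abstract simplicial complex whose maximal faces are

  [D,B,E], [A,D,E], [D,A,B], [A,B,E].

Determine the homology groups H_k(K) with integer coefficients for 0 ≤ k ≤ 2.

H_0 = Z,  H_1 = 0,  H_2 = Z.

Fix the vertex order A < B < D < E and write every simplex with vertices in increasing order. Then dim K = 2 and the simplices of K are:

  0-simplices (4): A, B, D, E
  1-simplices (6): AB, AD, AE, BD, BE, DE
  2-simplices (4): ABD, ABE, ADE, BDE

so the chain groups are C_0 ≅ Z^4, C_1 ≅ Z^6, C_2 ≅ Z^4.

∂_1: C_1 → C_0 is given by ∂[p,q] = [q] − [p]. For instance
  ∂AE = E − A.
The resulting 4×6 matrix has rank 3, and its Smith normal form has invariant factors (1,1,1).

Boundary ∂_2: C_2 → C_1 acts by ∂[p,q,r] = [q,r] − [p,r] + [p,q]. For instance
  ∂ADE = DE − AE + AD,
  ∂BDE = DE − BE + BD.
This gives a 6×4 integer matrix of rank 3; reducing to Smith normal form yields diagonal entries (1,1,1).

From H_k ≅ ker(∂_k) / im(∂_{k+1}) we obtain:

  H_0: rank C_0 − rank ∂_1 = 4 − 3 = 1, and the invariant factors of ∂_1 are all 1, so H_0 = Z.
  H_1: rank ker ∂_1 − rank ∂_2 = (6 − 3) − 3 = 0, and the invariant factors of ∂_2 are all 1, so H_1 = 0.
  H_2: rank ker ∂_2 − rank ∂_3 = (4 − 3) − 0 = 1, and there is no ∂_3, so H_2 = Z.

As a check, the Euler characteristic is 4 − 6 + 4 = 2, which agrees with 1 − 0 + 1 = 2.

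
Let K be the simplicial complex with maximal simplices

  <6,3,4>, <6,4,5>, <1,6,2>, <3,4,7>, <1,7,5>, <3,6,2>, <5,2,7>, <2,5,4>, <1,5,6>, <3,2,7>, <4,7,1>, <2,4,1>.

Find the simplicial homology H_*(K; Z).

H_0 = Z,  H_1 = Z/2Z,  H_2 = 0.

Take the total order 1 < 2 < 3 < 4 < 5 < 6 < 7 on the vertex set. Then K (dimension 2) consists of the simplices:

  0-simplices (7): [1], [2], [3], [4], [5], [6], [7]
  1-simplices (18): [1,2], [1,4], [1,5], [1,6], [1,7], [2,3], [2,4], [2,5], [2,6], [2,7], [3,4], [3,6], [3,7], [4,5], [4,6], [4,7], [5,6], [5,7]
  2-simplices (12): [1,2,4], [1,2,6], [1,4,7], [1,5,6], [1,5,7], [2,3,6], [2,3,7], [2,4,5], [2,5,7], [3,4,6], [3,4,7], [4,5,6]

so the chain groups are C_0 ≅ Z^7, C_1 ≅ Z^18, C_2 ≅ Z^12.

∂_1: C_1 → C_0 is given by ∂[p,q] = [q] − [p].
The 7×18 boundary matrix has rank 6 and Smith normal form diag(1,1,1,1,1,1).

∂_2: C_2 → C_1 acts by ∂[p,q,r] = [q,r] − [p,r] + [p,q]. For instance
  ∂[1,4,7] = [4,7] − [1,7] + [1,4],
  ∂[1,5,7] = [5,7] − [1,7] + [1,5].
The 18×12 boundary matrix has rank 12 and Smith normal form diag(1,1,1,1,1,1,1,1,1,1,1,2).

From H_k ≅ ker(∂_k) / im(∂_{k+1}) we obtain:

  H_0: rank C_0 − rank ∂_1 = 7 − 6 = 1, and the invariant factors of ∂_1 are all 1, so H_0 ≅ Z.
  H_1: rank ker ∂_1 − rank ∂_2 = (18 − 6) − 12 = 0, and ∂_2 has invariant factor 2 > 1, so H_1 ≅ Z/2Z.
  H_2: rank ker ∂_2 − rank ∂_3 = (12 − 12) − 0 = 0, and there is no ∂_3, so H_2 ≅ 0.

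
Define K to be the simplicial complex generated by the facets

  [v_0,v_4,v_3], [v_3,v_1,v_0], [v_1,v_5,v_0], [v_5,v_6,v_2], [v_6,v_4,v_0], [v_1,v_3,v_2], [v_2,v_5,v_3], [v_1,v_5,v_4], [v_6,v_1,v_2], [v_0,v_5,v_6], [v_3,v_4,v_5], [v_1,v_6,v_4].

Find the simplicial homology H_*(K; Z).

Take the total order v_0 < v_1 < v_2 < v_3 < v_4 < v_5 < v_6 on the vertex set. Then K (dimension 2) consists of the simplices:

  0-simplices (7): [v_0], [v_1], [v_2], [v_3], [v_4], [v_5], [v_6]
  1-simplices (18): (18 of them)
  2-simplices (12): (12 of them)

giving chain groups C_0 ≅ Z^7, C_1 ≅ Z^18, C_2 ≅ Z^12.

∂_1: C_1 → C_0 sends each edge [p,q] (with p < q) to q − p.
The resulting 7×18 matrix has rank 6, and its Smith normal form has invariant factors (1,1,1,1,1,1).

∂_2: C_2 → C_1 acts by ∂[p,q,r] = [q,r] − [p,r] + [p,q]. For instance
  ∂[v_0,v_5,v_6] = [v_5,v_6] − [v_0,v_6] + [v_0,v_5],
  ∂[v_1,v_2,v_6] = [v_2,v_6] − [v_1,v_6] + [v_1,v_2].
The resulting 18×12 matrix has rank 12, and its Smith normal form has invariant factors (1,1,1,1,1,1,1,1,1,1,1,2).

Now H_k = ker ∂_k / im ∂_{k+1}, so:

  H_0: rank C_0 − rank ∂_1 = 7 − 6 = 1, and the invariant factors of ∂_1 are all 1, so H_0 = Z.
  H_1: rank ker ∂_1 − rank ∂_2 = (18 − 6) − 12 = 0, and ∂_2 has invariant factor 2 > 1, so H_1 = Z_2.
  H_2: rank ker ∂_2 − rank ∂_3 = (12 − 12) − 0 = 0, and there is no ∂_3, so H_2 = 0.

H_0 = Z,  H_1 = Z_2,  H_2 = 0.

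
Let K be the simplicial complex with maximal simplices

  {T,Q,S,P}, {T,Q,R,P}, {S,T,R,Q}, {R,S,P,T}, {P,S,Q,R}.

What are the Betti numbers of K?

b_0 = 1, b_1 = 0, b_2 = 0, b_3 = 1.

Fix the vertex order P < Q < R < S < T and write every simplex with vertices in increasing order. Then dim K = 3 and the simplices of K are:

  0-simplices (5): P, Q, R, S, T
  1-simplices (10): PQ, PR, PS, PT, QR, QS, QT, RS, RT, ST
  2-simplices (10): PQR, PQS, PQT, PRS, PRT, PST, QRS, QRT, QST, RST
  3-simplices (5): PQRS, PQRT, PQST, PRST, QRST

so the chain groups are C_0 ≅ Z^5, C_1 ≅ Z^10, C_2 ≅ Z^10, C_3 ≅ Z^5.

Boundary ∂_1: C_1 → C_0 sends each edge [p,q] (with p < q) to q − p. For instance
  ∂QT = T − Q.
This gives a 5×10 integer matrix of rank 4; reducing to Smith normal form yields diagonal entries (1,1,1,1).

Boundary ∂_2: C_2 → C_1 acts by ∂[p,q,r] = [q,r] − [p,r] + [p,q]. For instance
  ∂PQT = QT − PT + PQ,
  ∂RST = ST − RT + RS.
This gives a 10×10 integer matrix of rank 6; reducing to Smith normal form yields diagonal entries (1,1,1,1,1,1).

∂_3: C_3 → C_2 sends each 3-simplex σ to the alternating sum Σ_i (−1)^i (σ with its i-th vertex removed). For instance
  ∂PQST = QST − PST + PQT − PQS,
  ∂PQRS = QRS − PRS + PQS − PQR.
The 10×5 boundary matrix has rank 4 and Smith normal form diag(1,1,1,1).

Now H_k = ker ∂_k / im ∂_{k+1}, so:

  H_0: rank C_0 − rank ∂_1 = 5 − 4 = 1, and the invariant factors of ∂_1 are all 1, so H_0 = Z.
  H_1: rank ker ∂_1 − rank ∂_2 = (10 − 4) − 6 = 0, and the invariant factors of ∂_2 are all 1, so H_1 = 0.
  H_2: rank ker ∂_2 − rank ∂_3 = (10 − 6) − 4 = 0, and the invariant factors of ∂_3 are all 1, so H_2 = 0.
  H_3: rank ker ∂_3 − rank ∂_4 = (5 − 4) − 0 = 1, and there is no ∂_4, so H_3 = Z.

(K is a triangulation of the 3-sphere S^3.)

Hence the Betti numbers are b_0 = 1, b_1 = 0, b_2 = 0, b_3 = 1.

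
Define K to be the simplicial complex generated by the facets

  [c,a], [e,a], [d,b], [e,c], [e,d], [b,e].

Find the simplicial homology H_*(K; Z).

Order the vertices as a < b < c < d < e. Listing each simplex with vertices in this order, K has dimension 1 with simplices:

  0-simplices (5): a, b, c, d, e
  1-simplices (6): ac, ae, bd, be, ce, de

so the chain groups are C_0 ≅ Z^5, C_1 ≅ Z^6.

∂_1: C_1 → C_0 is given by ∂[p,q] = [q] − [p]. For instance
  ∂ae = e − a.
The resulting 5×6 matrix has rank 4, and its Smith normal form has invariant factors (1,1,1,1).

Reading off H_k = ker ∂_k / im ∂_{k+1}:

  H_0: rank C_0 − rank ∂_1 = 5 − 4 = 1, and the invariant factors of ∂_1 are all 1, so H_0 = Z.
  H_1: rank ker ∂_1 − rank ∂_2 = (6 − 4) − 0 = 2, and there is no ∂_2, so H_1 = Z^2.

As a check, the Euler characteristic is 5 − 6 = -1, which agrees with 1 − 2 = -1.
(K is a triangulation of a wedge of 2 circles.)

H_0 ≅ Z,  H_1 ≅ Z^2.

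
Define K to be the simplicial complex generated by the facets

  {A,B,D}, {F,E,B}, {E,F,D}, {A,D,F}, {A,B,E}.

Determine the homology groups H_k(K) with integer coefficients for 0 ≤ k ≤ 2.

H_0 = Z,  H_1 = Z,  H_2 = 0.

Fix the vertex order A < B < D < E < F and write every simplex with vertices in increasing order. Then dim K = 2 and the simplices of K are:

  0-simplices (5): A, B, D, E, F
  1-simplices (10): AB, AD, AE, AF, BD, BE, BF, DE, DF, EF
  2-simplices (5): ABD, ABE, ADF, BEF, DEF

giving chain groups C_0 ≅ Z^5, C_1 ≅ Z^10, C_2 ≅ Z^5.

The boundary map ∂_1: C_1 → C_0 is given by ∂[p,q] = [q] − [p].
The resulting 5×10 matrix has rank 4, and its Smith normal form has invariant factors (1,1,1,1).

Boundary ∂_2: C_2 → C_1 sends each 2-simplex [p,q,r] to [q,r] − [p,r] + [p,q]. For instance
  ∂DEF = EF − DF + DE,
  ∂BEF = EF − BF + BE.
The 10×5 boundary matrix has rank 5 and Smith normal form diag(1,1,1,1,1).

From H_k ≅ ker(∂_k) / im(∂_{k+1}) we obtain:

  H_0: rank C_0 − rank ∂_1 = 5 − 4 = 1, and the invariant factors of ∂_1 are all 1, so H_0 ≅ Z.
  H_1: rank ker ∂_1 − rank ∂_2 = (10 − 4) − 5 = 1, and the invariant factors of ∂_2 are all 1, so H_1 ≅ Z.
  H_2: rank ker ∂_2 − rank ∂_3 = (5 − 5) − 0 = 0, and there is no ∂_3, so H_2 ≅ 0.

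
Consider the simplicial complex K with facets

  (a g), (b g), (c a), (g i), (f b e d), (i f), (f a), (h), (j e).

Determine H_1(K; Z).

We work with the vertex ordering a < b < c < d < e < f < g < h < i < j. The simplices of K, each written with vertices in increasing order, are:

  0-simplices (10): a, b, c, d, e, f, g, h, i, j
  1-simplices (13): ac, af, ag, bd, be, bf, bg, de, df, ef, ej, fi, gi
  2-simplices (4): bde, bdf, bef, def
  3-simplices (1): bdef

Hence C_0 ≅ Z^10, C_1 ≅ Z^13, C_2 ≅ Z^4, C_3 ≅ Z^1.

Boundary ∂_1: C_1 → C_0 is given by ∂[p,q] = [q] − [p].
The resulting 10×13 matrix has rank 8, and its Smith normal form has invariant factors (1,1,1,1,1,1,1,1).

Boundary ∂_2: C_2 → C_1 maps a triangle to the signed sum of its edges. For instance
  ∂bde = de − be + bd,
  ∂bef = ef − bf + be.
As a 13×4 matrix over Z this has rank 3, with invariant factors (1,1,1).

∂_3: C_3 → C_2 sends each 3-simplex σ to the alternating sum Σ_i (−1)^i (σ with its i-th vertex removed). For instance
  ∂bdef = def − bef + bdf − bde.
The 4×1 boundary matrix has rank 1 and Smith normal form diag(1).

Computing H_k = (kernel of ∂_k) / (image of ∂_{k+1}):

  H_1: rank ker ∂_1 − rank ∂_2 = (13 − 8) − 3 = 2, and the invariant factors of ∂_2 are all 1, so H_1 ≅ Z^2.

H_1 = Z^2.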